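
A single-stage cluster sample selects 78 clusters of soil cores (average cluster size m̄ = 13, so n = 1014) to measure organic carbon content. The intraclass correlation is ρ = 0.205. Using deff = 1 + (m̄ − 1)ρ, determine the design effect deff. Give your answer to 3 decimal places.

3.460

deff = 1 + (13 − 1)·0.205 = 1 + 2.46 = 3.46.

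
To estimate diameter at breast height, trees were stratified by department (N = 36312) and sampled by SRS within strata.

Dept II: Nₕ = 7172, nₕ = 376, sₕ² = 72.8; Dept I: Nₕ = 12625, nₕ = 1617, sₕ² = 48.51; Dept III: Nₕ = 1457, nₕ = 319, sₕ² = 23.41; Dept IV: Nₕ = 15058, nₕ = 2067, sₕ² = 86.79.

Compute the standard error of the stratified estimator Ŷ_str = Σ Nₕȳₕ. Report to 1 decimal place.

4684.2

Var(Ŷ_str) = Σₕ Nₕ²(1 − fₕ)sₕ²/nₕ.
Dept II: 7172²·(1 − 376/7172)·72.8/376 = 9.4370702 × 10^6.
Dept I: 12625²·(1 − 1617/12625)·48.51/1617 = 4.16928 × 10^6.
Dept III: 1457²·(1 − 319/1457)·23.41/319 = 121678.13.
Dept IV: 15058²·(1 − 2067/15058)·86.79/2067 = 8.2137047 × 10^6.
Sum = 2.1941733 × 10^7.
SE = √(2.1941733 × 10^7) = 4684.2.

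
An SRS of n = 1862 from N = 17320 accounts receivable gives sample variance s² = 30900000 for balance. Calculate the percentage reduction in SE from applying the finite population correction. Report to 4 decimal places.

5.5281

f = n/N = 1862/17320 = 0.10750577.
SE_no-fpc = √(s²/n) = 128.82181; SE_fpc = √((1−f)s²/n) = 121.70043.
Ratio = √(1−f) = 0.94471913. Reduction = 100·(1 − 0.94471913) = 5.5281%.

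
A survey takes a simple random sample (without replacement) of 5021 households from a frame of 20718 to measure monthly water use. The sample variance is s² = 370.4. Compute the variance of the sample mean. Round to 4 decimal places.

Under SRS without replacement, Var(ȳ) = (1 − f)·s²/n with f = n/N = 5021/20718 = 0.24234965.
Var(ȳ) = (1 − 0.24234965)·370.4/5021 = 0.75765035·0.073770165 = 0.055891992.

0.0559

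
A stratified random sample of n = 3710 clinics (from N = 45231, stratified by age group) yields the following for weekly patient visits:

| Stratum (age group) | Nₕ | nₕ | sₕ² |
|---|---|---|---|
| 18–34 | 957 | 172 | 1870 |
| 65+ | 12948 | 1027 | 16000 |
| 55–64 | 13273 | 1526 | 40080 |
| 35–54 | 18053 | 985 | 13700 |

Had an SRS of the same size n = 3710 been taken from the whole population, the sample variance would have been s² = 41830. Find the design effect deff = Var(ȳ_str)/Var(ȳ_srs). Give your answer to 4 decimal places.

Var(ȳ_str) = Σ Wₕ²(1−fₕ)sₕ²/nₕ with Wₕ = Nₕ/45231:
  18–34: (957/45231)²·(1−172/957)·1870/172 = 0.0039922927
  65+: (12948/45231)²·(1−1027/12948)·16000/1027 = 1.1754185
  55–64: (13273/45231)²·(1−1526/13273)·40080/1526 = 2.0016902
  35–54: (18053/45231)²·(1−985/18053)·13700/985 = 2.0948068
  → Var(ȳ_str) = 5.2759078.
Var(ȳ_srs) = (1 − 3710/45231)·41830/3710 = 10.350124.
deff = 5.2759078 / 10.350124 = 0.5097.

0.5097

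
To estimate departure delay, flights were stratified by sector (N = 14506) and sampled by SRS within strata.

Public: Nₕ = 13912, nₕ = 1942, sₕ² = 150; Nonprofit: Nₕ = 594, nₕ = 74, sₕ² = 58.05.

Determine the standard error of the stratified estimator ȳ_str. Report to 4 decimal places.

Var(ȳ_str) = Σₕ Wₕ²(1 − fₕ)sₕ²/nₕ with Wₕ = Nₕ/N, N = 14506.
Public: Wₕ = 0.95905143; term = 0.95905143²·(1 − 0.13959172)·150/1942 = 0.061126623.
Nonprofit: Wₕ = 0.04094857; term = 0.04094857²·(1 − 0.12457912)·58.05/74 = 0.0011515027.
Sum = 0.062278126.
SE = √(0.062278126) = 0.2496.

0.2496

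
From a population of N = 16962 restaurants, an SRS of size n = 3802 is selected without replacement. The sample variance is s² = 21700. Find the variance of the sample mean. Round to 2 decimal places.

Under SRS without replacement, Var(ȳ) = (1 − f)·s²/n with f = n/N = 3802/16962 = 0.22414810.
Var(ȳ) = (1 − 0.22414810)·21700/3802 = 0.77585190·5.7075224 = 4.4281921.

4.43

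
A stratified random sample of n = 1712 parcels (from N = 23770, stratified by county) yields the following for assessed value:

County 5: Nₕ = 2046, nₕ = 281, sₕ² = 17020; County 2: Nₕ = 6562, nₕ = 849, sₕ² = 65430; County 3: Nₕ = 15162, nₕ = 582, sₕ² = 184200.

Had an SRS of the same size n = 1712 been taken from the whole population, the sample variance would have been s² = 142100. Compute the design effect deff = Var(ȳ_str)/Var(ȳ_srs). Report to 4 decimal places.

Var(ȳ_str) = Σ Wₕ²(1−fₕ)sₕ²/nₕ with Wₕ = Nₕ/23770:
  County 5: (2046/23770)²·(1−281/2046)·17020/281 = 0.38711965
  County 2: (6562/23770)²·(1−849/6562)·65430/849 = 5.1134182
  County 3: (15162/23770)²·(1−582/15162)·184200/582 = 123.82898
  → Var(ȳ_str) = 129.32952.
Var(ȳ_srs) = (1 − 1712/23770)·142100/1712 = 77.024213.
deff = 129.32952 / 77.024213 = 1.6791.

1.6791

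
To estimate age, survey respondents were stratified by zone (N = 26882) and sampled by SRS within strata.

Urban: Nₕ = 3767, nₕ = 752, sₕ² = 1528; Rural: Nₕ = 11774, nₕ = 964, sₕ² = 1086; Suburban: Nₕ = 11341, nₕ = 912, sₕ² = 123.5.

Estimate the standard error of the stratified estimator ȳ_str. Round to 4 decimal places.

0.5025

Var(ȳ_str) = Σₕ Wₕ²(1 − fₕ)sₕ²/nₕ with Wₕ = Nₕ/N, N = 26882.
Urban: Wₕ = 0.14013094; term = 0.14013094²·(1 − 0.19962835)·1528/752 = 0.031934881.
Rural: Wₕ = 0.43798824; term = 0.43798824²·(1 − 0.08187532)·1086/964 = 0.19841722.
Suburban: Wₕ = 0.42188081; term = 0.42188081²·(1 − 0.08041619)·123.5/912 = 0.022163737.
Sum = 0.25251584.
SE = √(0.25251584) = 0.5025.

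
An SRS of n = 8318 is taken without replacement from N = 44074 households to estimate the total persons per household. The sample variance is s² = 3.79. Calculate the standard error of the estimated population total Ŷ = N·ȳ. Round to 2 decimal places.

847.38

Var(Ŷ) = N²·Var(ȳ) = N²·(1 − n/N)·s²/n.
f = 8318/44074 = 0.18872805; Var(ȳ) = 0.81127195·3.79/8318 = 3.6964663 × 10^-4.
Var(Ŷ) = 44074² · (3.6964663 × 10^-4) = 718045.04.
SE(Ŷ) = √(718045.04) = 847.38.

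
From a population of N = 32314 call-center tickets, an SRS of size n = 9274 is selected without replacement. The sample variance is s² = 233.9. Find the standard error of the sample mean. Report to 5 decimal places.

0.13410

Under SRS without replacement, Var(ȳ) = (1 − f)·s²/n with f = n/N = 9274/32314 = 0.28699635.
Var(ȳ) = (1 − 0.28699635)·233.9/9274 = 0.71300365·0.025221048 = 0.017982699.
SE(ȳ) = √(0.017982699) = 0.13410.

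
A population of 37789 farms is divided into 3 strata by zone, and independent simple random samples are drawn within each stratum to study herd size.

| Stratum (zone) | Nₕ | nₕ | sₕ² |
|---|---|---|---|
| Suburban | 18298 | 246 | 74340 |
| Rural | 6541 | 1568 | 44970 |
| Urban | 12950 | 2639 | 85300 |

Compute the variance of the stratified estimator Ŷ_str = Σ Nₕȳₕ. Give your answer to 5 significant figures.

Var(Ŷ_str) = Σₕ Nₕ²(1 − fₕ)sₕ²/nₕ.
Suburban: 18298²·(1 − 246/18298)·74340/246 = 9.9819732 × 10^10.
Rural: 6541²·(1 − 1568/6541)·44970/1568 = 9.3290933 × 10^8.
Urban: 12950²·(1 − 2639/12950)·85300/2639 = 4.3159877 × 10^9.
Sum = 1.0506863 × 10^11.

1.0507 × 10^11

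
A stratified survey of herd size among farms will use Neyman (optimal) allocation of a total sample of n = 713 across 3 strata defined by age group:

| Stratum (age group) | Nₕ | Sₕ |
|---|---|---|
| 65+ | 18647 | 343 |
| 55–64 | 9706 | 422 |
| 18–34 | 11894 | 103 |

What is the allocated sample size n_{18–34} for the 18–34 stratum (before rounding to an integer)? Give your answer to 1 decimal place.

74.5

Neyman allocation: nₕ = n·NₕSₕ / Σⱼ NⱼSⱼ.
Σ NⱼSⱼ = 18647·343 + 9706·422 + 11894·103 = 1.1716935 × 10^7.
n_{18–34} = 713·11894·103 / (1.1716935 × 10^7) = 74.5.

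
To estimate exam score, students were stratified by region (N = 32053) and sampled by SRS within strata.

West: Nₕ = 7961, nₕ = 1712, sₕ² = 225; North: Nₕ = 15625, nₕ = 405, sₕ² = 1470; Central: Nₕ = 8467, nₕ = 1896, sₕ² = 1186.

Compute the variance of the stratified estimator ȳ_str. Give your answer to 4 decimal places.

0.8804

Var(ȳ_str) = Σₕ Wₕ²(1 − fₕ)sₕ²/nₕ with Wₕ = Nₕ/N, N = 32053.
West: Wₕ = 0.24836989; term = 0.24836989²·(1 − 0.21504836)·225/1712 = 0.0063638442.
North: Wₕ = 0.48747387; term = 0.48747387²·(1 − 0.02592000)·1470/405 = 0.8401554.
Central: Wₕ = 0.26415624; term = 0.26415624²·(1 − 0.22392819)·1186/1896 = 0.033874276.
Sum = 0.88039352.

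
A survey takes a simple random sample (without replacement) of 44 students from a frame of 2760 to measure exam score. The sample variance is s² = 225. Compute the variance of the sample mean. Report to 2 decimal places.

Under SRS without replacement, Var(ȳ) = (1 − f)·s²/n with f = n/N = 44/2760 = 0.01594203.
Var(ȳ) = (1 − 0.01594203)·225/44 = 0.98405797·5.1136364 = 5.0321146.

5.03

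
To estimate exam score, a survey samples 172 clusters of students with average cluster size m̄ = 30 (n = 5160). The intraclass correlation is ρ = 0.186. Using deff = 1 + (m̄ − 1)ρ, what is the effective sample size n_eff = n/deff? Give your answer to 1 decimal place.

807.0

deff = 1 + (30 − 1)·0.186 = 1 + 5.394 = 6.394.
n_eff = 5160 / 6.394 = 807.0.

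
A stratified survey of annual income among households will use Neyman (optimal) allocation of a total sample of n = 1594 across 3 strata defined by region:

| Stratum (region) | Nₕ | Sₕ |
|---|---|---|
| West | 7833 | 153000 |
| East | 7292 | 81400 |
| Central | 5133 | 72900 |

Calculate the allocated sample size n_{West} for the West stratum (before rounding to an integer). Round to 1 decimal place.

Neyman allocation: nₕ = n·NₕSₕ / Σⱼ NⱼSⱼ.
Σ NⱼSⱼ = 7833·153000 + 7292·81400 + 5133·72900 = 2.1662135 × 10^9.
n_{West} = 1594·7833·153000 / (2.1662135 × 10^9) = 881.9.

881.9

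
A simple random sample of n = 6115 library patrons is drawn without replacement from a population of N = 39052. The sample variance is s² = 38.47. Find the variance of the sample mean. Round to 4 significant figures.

0.005306

Under SRS without replacement, Var(ȳ) = (1 − f)·s²/n with f = n/N = 6115/39052 = 0.15658609.
Var(ȳ) = (1 − 0.15658609)·38.47/6115 = 0.84341391·0.0062910875 = 0.0053059907.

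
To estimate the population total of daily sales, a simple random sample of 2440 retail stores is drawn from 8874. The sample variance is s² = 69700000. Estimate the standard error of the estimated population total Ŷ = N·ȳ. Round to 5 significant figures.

Var(Ŷ) = N²·Var(ȳ) = N²·(1 − n/N)·s²/n.
f = 2440/8874 = 0.27496056; Var(ȳ) = 0.72503944·69700000/2440 = 20711.168.
Var(Ŷ) = 8874² · 20711.168 = 1.6309605 × 10^12.
SE(Ŷ) = √(1.6309605 × 10^12) = 1.2771 × 10^6.

1.2771 × 10^6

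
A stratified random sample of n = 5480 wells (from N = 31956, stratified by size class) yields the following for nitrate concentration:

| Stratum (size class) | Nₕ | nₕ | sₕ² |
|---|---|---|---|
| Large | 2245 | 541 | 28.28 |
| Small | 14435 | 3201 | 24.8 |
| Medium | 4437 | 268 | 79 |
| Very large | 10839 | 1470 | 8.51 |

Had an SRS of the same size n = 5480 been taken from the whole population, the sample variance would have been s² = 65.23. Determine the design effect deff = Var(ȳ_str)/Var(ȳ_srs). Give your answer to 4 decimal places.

0.7444

Var(ȳ_str) = Σ Wₕ²(1−fₕ)sₕ²/nₕ with Wₕ = Nₕ/31956:
  Large: (2245/31956)²·(1−541/2245)·28.28/541 = 1.958228 × 10^-4
  Small: (14435/31956)²·(1−3201/14435)·24.8/3201 = 0.0012303039
  Medium: (4437/31956)²·(1−268/4437)·79/268 = 0.0053396009
  Very large: (10839/31956)²·(1−1470/10839)·8.51/1470 = 5.7569155 × 10^-4
  → Var(ȳ_str) = 0.0073414192.
Var(ȳ_srs) = (1 − 5480/31956)·65.23/5480 = 0.0098620405.
deff = 0.0073414192 / 0.0098620405 = 0.7444.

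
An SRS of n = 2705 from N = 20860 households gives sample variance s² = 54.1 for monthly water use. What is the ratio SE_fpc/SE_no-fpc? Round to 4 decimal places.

f = n/N = 2705/20860 = 0.12967402.
SE_no-fpc = √(s²/n) = 0.14142136; SE_fpc = √((1−f)s²/n) = 0.13193377.
Ratio = √(1−f) = 0.93291263.

0.9329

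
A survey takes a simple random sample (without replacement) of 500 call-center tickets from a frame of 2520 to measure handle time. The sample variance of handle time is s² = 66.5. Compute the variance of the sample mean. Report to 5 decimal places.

0.10661

Under SRS without replacement, Var(ȳ) = (1 − f)·s²/n with f = n/N = 500/2520 = 0.19841270.
Var(ȳ) = (1 − 0.19841270)·66.5/500 = 0.80158730·0.133 = 0.10661111.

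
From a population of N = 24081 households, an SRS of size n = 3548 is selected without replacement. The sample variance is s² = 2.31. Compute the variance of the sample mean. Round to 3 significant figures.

5.55 × 10^-4

Under SRS without replacement, Var(ȳ) = (1 − f)·s²/n with f = n/N = 3548/24081 = 0.14733607.
Var(ȳ) = (1 − 0.14733607)·2.31/3548 = 0.85266393·6.5107103 × 10^-4 = 5.5514478 × 10^-4.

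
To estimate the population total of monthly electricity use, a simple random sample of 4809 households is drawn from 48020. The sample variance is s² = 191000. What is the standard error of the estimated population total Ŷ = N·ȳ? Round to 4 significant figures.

Var(Ŷ) = N²·Var(ȳ) = N²·(1 − n/N)·s²/n.
f = 4809/48020 = 0.10014577; Var(ȳ) = 0.89985423·191000/4809 = 35.739688.
Var(Ŷ) = 48020² · 35.739688 = 8.2412876 × 10^10.
SE(Ŷ) = √(8.2412876 × 10^10) = 287100.

287100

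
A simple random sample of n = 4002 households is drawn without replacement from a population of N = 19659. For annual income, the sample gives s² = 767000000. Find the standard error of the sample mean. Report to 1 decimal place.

390.7

Under SRS without replacement, Var(ȳ) = (1 − f)·s²/n with f = n/N = 4002/19659 = 0.20357088.
Var(ȳ) = (1 − 0.20357088)·767000000/4002 = 0.79642912·191654.17 = 152638.96.
SE(ȳ) = √(152638.96) = 390.7.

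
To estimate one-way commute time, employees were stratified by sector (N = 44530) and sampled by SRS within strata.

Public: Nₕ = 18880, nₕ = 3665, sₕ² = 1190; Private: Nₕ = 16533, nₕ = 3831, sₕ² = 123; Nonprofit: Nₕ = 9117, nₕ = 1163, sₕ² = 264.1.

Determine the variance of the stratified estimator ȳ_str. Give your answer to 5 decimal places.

0.05874

Var(ȳ_str) = Σₕ Wₕ²(1 − fₕ)sₕ²/nₕ with Wₕ = Nₕ/N, N = 44530.
Public: Wₕ = 0.42398383; term = 0.42398383²·(1 − 0.19412076)·1190/3665 = 0.047037208.
Private: Wₕ = 0.37127779; term = 0.37127779²·(1 − 0.23171838)·123/3831 = 0.0034002539.
Nonprofit: Wₕ = 0.20473838; term = 0.20473838²·(1 − 0.12756389)·264.1/1163 = 0.0083046405.
Sum = 0.058742102.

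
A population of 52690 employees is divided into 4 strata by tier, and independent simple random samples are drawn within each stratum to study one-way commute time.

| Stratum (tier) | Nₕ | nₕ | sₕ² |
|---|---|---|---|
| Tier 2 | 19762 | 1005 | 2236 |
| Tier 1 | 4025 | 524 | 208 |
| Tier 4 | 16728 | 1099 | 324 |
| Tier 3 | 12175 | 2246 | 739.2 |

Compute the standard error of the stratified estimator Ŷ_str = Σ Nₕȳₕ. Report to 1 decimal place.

30776.0

Var(Ŷ_str) = Σₕ Nₕ²(1 − fₕ)sₕ²/nₕ.
Tier 2: 19762²·(1 − 1005/19762)·2236/1005 = 8.2470763 × 10^8.
Tier 1: 4025²·(1 − 524/4025)·208/524 = 5.5935824 × 10^6.
Tier 4: 16728²·(1 − 1099/16728)·324/1099 = 7.7076596 × 10^7.
Tier 3: 12175²·(1 − 2246/12175)·739.2/2246 = 3.9785671 × 10^7.
Sum = 9.4716348 × 10^8.
SE = √(9.4716348 × 10^8) = 30776.0.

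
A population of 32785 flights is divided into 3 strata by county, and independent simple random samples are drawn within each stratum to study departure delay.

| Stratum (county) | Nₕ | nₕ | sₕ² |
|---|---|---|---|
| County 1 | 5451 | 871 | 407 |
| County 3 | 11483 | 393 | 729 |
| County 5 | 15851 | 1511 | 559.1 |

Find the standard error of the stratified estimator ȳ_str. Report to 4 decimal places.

0.5558

Var(ȳ_str) = Σₕ Wₕ²(1 − fₕ)sₕ²/nₕ with Wₕ = Nₕ/N, N = 32785.
County 1: Wₕ = 0.16626506; term = 0.16626506²·(1 − 0.15978720)·407/871 = 0.010853443.
County 3: Wₕ = 0.35025164; term = 0.35025164²·(1 − 0.03422451)·729/393 = 0.21977157.
County 5: Wₕ = 0.48348330; term = 0.48348330²·(1 − 0.09532522)·559.1/1511 = 0.078249301.
Sum = 0.30887431.
SE = √(0.30887431) = 0.5558.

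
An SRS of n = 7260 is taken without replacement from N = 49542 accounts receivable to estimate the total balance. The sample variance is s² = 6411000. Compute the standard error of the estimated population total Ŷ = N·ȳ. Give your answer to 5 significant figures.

Var(Ŷ) = N²·Var(ȳ) = N²·(1 − n/N)·s²/n.
f = 7260/49542 = 0.14654233; Var(ȳ) = 0.85345767·6411000/7260 = 753.6525.
Var(Ŷ) = 49542² · 753.6525 = 1.8497721 × 10^12.
SE(Ŷ) = √(1.8497721 × 10^12) = 1.3601 × 10^6.

1.3601 × 10^6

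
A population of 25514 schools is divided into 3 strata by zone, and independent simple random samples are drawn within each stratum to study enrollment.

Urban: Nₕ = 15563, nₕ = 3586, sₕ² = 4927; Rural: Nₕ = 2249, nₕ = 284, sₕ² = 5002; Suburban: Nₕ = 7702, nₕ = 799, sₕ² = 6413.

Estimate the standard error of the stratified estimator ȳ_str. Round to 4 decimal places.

1.0810

Var(ȳ_str) = Σₕ Wₕ²(1 − fₕ)sₕ²/nₕ with Wₕ = Nₕ/N, N = 25514.
Urban: Wₕ = 0.60997884; term = 0.60997884²·(1 − 0.23041830)·4927/3586 = 0.3934201.
Rural: Wₕ = 0.08814768; term = 0.08814768²·(1 − 0.12627835)·5002/284 = 0.11956946.
Suburban: Wₕ = 0.30187348; term = 0.30187348²·(1 − 0.10373929)·6413/799 = 0.65553932.
Sum = 1.1685289.
SE = √(1.1685289) = 1.0810.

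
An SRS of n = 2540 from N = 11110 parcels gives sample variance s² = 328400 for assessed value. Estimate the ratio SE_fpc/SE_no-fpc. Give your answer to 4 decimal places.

0.8783

f = n/N = 2540/11110 = 0.22862286.
SE_no-fpc = √(s²/n) = 11.370635; SE_fpc = √((1−f)s²/n) = 9.9866102.
Ratio = √(1−f) = 0.87828079.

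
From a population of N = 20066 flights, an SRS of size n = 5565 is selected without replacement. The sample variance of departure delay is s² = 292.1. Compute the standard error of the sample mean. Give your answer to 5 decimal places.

Under SRS without replacement, Var(ȳ) = (1 − f)·s²/n with f = n/N = 5565/20066 = 0.27733480.
Var(ȳ) = (1 − 0.27733480)·292.1/5565 = 0.72266520·0.052488769 = 0.037931807.
SE(ȳ) = √(0.037931807) = 0.19476.

0.19476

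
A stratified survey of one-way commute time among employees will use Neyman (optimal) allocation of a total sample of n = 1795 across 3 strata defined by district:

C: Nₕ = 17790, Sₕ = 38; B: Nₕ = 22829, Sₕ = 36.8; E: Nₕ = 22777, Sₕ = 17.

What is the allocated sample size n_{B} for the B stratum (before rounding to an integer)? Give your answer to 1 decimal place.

Neyman allocation: nₕ = n·NₕSₕ / Σⱼ NⱼSⱼ.
Σ NⱼSⱼ = 17790·38 + 22829·36.8 + 22777·17 = 1.9033362 × 10^6.
n_{B} = 1795·22829·36.8 / (1.9033362 × 10^6) = 792.3.

792.3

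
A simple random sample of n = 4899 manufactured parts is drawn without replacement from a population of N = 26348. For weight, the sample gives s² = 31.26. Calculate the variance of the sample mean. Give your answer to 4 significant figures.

Under SRS without replacement, Var(ȳ) = (1 − f)·s²/n with f = n/N = 4899/26348 = 0.18593442.
Var(ȳ) = (1 − 0.18593442)·31.26/4899 = 0.81406558·0.0063808941 = 0.0051944662.

0.005194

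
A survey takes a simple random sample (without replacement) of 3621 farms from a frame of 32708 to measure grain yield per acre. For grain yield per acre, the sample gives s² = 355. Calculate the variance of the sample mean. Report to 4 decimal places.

0.0872

Under SRS without replacement, Var(ȳ) = (1 − f)·s²/n with f = n/N = 3621/32708 = 0.11070686.
Var(ȳ) = (1 − 0.11070686)·355/3621 = 0.88929314·0.098039216 = 0.087185602.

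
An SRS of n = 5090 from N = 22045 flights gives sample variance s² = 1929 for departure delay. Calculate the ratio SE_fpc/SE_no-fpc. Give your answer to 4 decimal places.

0.8770

f = n/N = 5090/22045 = 0.23089136.
SE_no-fpc = √(s²/n) = 0.61561221; SE_fpc = √((1−f)s²/n) = 0.53988476.
Ratio = √(1−f) = 0.87698839.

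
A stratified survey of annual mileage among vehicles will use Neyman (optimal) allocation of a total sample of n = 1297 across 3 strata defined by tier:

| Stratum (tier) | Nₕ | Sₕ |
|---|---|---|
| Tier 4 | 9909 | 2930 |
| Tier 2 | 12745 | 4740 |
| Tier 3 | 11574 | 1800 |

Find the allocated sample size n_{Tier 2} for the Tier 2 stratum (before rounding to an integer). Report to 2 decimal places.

710.51

Neyman allocation: nₕ = n·NₕSₕ / Σⱼ NⱼSⱼ.
Σ NⱼSⱼ = 9909·2930 + 12745·4740 + 11574·1800 = 1.1027787 × 10^8.
n_{Tier 2} = 1297·12745·4740 / (1.1027787 × 10^8) = 710.51.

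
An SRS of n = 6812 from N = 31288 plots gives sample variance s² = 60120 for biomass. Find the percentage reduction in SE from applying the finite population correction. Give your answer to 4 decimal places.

11.5534

f = n/N = 6812/31288 = 0.21771925.
SE_no-fpc = √(s²/n) = 2.9707915; SE_fpc = √((1−f)s²/n) = 2.6275651.
Ratio = √(1−f) = 0.88446636. Reduction = 100·(1 − 0.88446636) = 11.5534%.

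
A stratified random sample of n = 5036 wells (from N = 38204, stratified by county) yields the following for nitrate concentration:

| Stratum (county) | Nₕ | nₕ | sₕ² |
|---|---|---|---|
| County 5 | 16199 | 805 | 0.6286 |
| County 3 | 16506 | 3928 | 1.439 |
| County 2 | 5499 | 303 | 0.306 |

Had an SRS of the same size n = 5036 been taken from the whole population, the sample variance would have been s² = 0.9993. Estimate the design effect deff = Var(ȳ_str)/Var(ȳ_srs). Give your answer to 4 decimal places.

1.1917

Var(ȳ_str) = Σ Wₕ²(1−fₕ)sₕ²/nₕ with Wₕ = Nₕ/38204:
  County 5: (16199/38204)²·(1−805/16199)·0.6286/805 = 1.3341373 × 10^-4
  County 3: (16506/38204)²·(1−3928/16506)·1.439/3928 = 5.211048 × 10^-5
  County 2: (5499/38204)²·(1−303/5499)·0.306/303 = 1.9770333 × 10^-5
  → Var(ȳ_str) = 2.0529454 × 10^-4.
Var(ȳ_srs) = (1 − 5036/38204)·0.9993/5036 = 1.7227435 × 10^-4.
deff = (2.0529454 × 10^-4) / (1.7227435 × 10^-4) = 1.1917.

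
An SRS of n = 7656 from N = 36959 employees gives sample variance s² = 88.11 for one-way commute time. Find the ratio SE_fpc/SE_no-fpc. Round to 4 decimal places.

0.8904

f = n/N = 7656/36959 = 0.20714846.
SE_no-fpc = √(s²/n) = 0.10727824; SE_fpc = √((1−f)s²/n) = 0.095522917.
Ratio = √(1−f) = 0.89042211.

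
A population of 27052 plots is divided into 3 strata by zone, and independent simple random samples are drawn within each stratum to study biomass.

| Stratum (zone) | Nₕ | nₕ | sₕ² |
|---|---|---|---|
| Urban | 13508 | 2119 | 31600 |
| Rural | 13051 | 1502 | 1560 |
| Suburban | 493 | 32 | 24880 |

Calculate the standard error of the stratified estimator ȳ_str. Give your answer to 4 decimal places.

1.8948

Var(ȳ_str) = Σₕ Wₕ²(1 − fₕ)sₕ²/nₕ with Wₕ = Nₕ/N, N = 27052.
Urban: Wₕ = 0.49933461; term = 0.49933461²·(1 − 0.15687000)·31600/2119 = 3.1349745.
Rural: Wₕ = 0.48244122; term = 0.48244122²·(1 − 0.11508697)·1560/1502 = 0.2139164.
Suburban: Wₕ = 0.01822416; term = 0.01822416²·(1 − 0.06490872)·24880/32 = 0.24146238.
Sum = 3.5903533.
SE = √(3.5903533) = 1.8948.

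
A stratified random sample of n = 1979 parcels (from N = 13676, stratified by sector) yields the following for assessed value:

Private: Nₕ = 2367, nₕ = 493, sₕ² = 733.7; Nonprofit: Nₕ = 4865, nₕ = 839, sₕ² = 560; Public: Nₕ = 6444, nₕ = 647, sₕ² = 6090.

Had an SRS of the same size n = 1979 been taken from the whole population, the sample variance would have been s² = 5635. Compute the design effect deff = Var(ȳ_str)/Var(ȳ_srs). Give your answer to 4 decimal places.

0.8151

Var(ȳ_str) = Σ Wₕ²(1−fₕ)sₕ²/nₕ with Wₕ = Nₕ/13676:
  Private: (2367/13676)²·(1−493/2367)·733.7/493 = 0.035295656
  Nonprofit: (4865/13676)²·(1−839/4865)·560/839 = 0.069897959
  Public: (6444/13676)²·(1−647/6444)·6090/647 = 1.8799819
  → Var(ȳ_str) = 1.9851755.
Var(ȳ_srs) = (1 − 1979/13676)·5635/1979 = 2.435362.
deff = 1.9851755 / 2.435362 = 0.8151.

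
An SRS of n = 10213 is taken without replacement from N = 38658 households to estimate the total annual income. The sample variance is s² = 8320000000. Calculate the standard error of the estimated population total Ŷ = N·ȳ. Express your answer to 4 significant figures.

2.993 × 10^7

Var(Ŷ) = N²·Var(ȳ) = N²·(1 − n/N)·s²/n.
f = 10213/38658 = 0.26418853; Var(ȳ) = 0.73581147·8320000000/10213 = 599427.34.
Var(Ŷ) = 38658² · 599427.34 = 8.9580877 × 10^14.
SE(Ŷ) = √(8.9580877 × 10^14) = 2.993 × 10^7.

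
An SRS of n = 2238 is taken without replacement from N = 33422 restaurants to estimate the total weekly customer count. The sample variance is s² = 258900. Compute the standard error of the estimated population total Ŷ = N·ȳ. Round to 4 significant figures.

347200

Var(Ŷ) = N²·Var(ȳ) = N²·(1 − n/N)·s²/n.
f = 2238/33422 = 0.06696188; Var(ȳ) = 0.93303812·258900/2238 = 107.93725.
Var(Ŷ) = 33422² · 107.93725 = 1.2056916 × 10^11.
SE(Ŷ) = √(1.2056916 × 10^11) = 347200.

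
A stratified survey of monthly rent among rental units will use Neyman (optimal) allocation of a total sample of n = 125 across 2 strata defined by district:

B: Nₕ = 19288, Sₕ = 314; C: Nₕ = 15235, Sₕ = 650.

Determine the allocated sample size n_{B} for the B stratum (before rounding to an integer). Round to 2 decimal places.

47.44

Neyman allocation: nₕ = n·NₕSₕ / Σⱼ NⱼSⱼ.
Σ NⱼSⱼ = 19288·314 + 15235·650 = 1.5959182 × 10^7.
n_{B} = 125·19288·314 / (1.5959182 × 10^7) = 47.44.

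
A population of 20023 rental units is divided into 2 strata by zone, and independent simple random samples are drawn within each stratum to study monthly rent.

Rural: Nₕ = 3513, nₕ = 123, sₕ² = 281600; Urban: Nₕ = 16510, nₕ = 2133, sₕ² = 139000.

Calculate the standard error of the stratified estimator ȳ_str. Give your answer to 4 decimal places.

Var(ȳ_str) = Σₕ Wₕ²(1 − fₕ)sₕ²/nₕ with Wₕ = Nₕ/N, N = 20023.
Rural: Wₕ = 0.17544823; term = 0.17544823²·(1 − 0.03501281)·281600/123 = 68.005978.
Urban: Wₕ = 0.82455177; term = 0.82455177²·(1 − 0.12919443)·139000/2133 = 38.581668.
Sum = 106.58765.
SE = √(106.58765) = 10.3241.

10.3241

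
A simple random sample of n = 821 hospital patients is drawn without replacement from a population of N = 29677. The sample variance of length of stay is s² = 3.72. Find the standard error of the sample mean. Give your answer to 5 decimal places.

Under SRS without replacement, Var(ȳ) = (1 − f)·s²/n with f = n/N = 821/29677 = 0.02766452.
Var(ȳ) = (1 − 0.02766452)·3.72/821 = 0.97233548·0.0045310597 = 0.0044057101.
SE(ȳ) = √(0.0044057101) = 0.06638.

0.06638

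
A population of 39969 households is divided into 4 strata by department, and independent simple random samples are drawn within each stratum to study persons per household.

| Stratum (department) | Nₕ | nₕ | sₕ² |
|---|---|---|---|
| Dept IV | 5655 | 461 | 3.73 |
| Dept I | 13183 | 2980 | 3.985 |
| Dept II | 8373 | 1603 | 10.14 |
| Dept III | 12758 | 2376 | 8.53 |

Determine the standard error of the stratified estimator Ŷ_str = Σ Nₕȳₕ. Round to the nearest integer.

Var(Ŷ_str) = Σₕ Nₕ²(1 − fₕ)sₕ²/nₕ.
Dept IV: 5655²·(1 − 461/5655)·3.73/461 = 237652.54.
Dept I: 13183²·(1 − 2980/13183)·3.985/2980 = 179868.12.
Dept II: 8373²·(1 − 1603/8373)·10.14/1603 = 358570.2.
Dept III: 12758²·(1 − 2376/12758)·8.53/2376 = 475517.19.
Sum = 1.2516081 × 10^6.
SE = √(1.2516081 × 10^6) = 1119.

1119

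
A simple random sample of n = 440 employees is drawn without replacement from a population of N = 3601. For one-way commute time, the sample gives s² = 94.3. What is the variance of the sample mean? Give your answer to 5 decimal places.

Under SRS without replacement, Var(ȳ) = (1 − f)·s²/n with f = n/N = 440/3601 = 0.12218828.
Var(ȳ) = (1 − 0.12218828)·94.3/440 = 0.87781172·0.21431818 = 0.18813101.

0.18813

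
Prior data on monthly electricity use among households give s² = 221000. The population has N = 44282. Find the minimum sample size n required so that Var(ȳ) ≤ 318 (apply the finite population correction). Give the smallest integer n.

685

Without fpc, n₀ = s²/D = 221000/318 = 694.9686.
With fpc, (1 − n/N)·s²/n ≤ D requires n ≥ n₀/(1 + n₀/N) = 694.9686/(1 + 694.9686/44282) = 684.2302.
Rounding up, n = 685.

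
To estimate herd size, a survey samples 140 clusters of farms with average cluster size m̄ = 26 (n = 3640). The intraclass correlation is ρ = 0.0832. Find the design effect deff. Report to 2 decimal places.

deff = 1 + (26 − 1)·0.0832 = 1 + 2.08 = 3.08.

3.08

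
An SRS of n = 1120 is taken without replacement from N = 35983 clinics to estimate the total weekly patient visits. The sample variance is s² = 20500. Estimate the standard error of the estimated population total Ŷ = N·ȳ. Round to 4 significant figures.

Var(Ŷ) = N²·Var(ȳ) = N²·(1 − n/N)·s²/n.
f = 1120/35983 = 0.03112581; Var(ȳ) = 0.96887419·20500/1120 = 17.733858.
Var(Ŷ) = 35983² · 17.733858 = 2.2961379 × 10^10.
SE(Ŷ) = √(2.2961379 × 10^10) = 151500.

151500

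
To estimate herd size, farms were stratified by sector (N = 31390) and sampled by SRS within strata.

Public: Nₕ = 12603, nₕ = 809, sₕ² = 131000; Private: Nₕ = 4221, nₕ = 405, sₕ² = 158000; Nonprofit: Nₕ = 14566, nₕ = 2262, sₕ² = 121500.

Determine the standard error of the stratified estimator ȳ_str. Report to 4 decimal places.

6.3698

Var(ȳ_str) = Σₕ Wₕ²(1 − fₕ)sₕ²/nₕ with Wₕ = Nₕ/N, N = 31390.
Public: Wₕ = 0.40149729; term = 0.40149729²·(1 − 0.06419107)·131000/809 = 24.427285.
Private: Wₕ = 0.13446958; term = 0.13446958²·(1 − 0.09594883)·158000/405 = 6.3773926.
Nonprofit: Wₕ = 0.46403313; term = 0.46403313²·(1 − 0.15529315)·121500/2262 = 9.769845.
Sum = 40.574523.
SE = √(40.574523) = 6.3698.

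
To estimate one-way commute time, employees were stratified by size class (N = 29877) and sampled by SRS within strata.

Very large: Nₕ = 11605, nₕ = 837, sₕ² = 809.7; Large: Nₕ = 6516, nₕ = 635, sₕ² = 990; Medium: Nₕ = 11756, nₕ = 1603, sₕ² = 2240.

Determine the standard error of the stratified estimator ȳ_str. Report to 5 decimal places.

Var(ȳ_str) = Σₕ Wₕ²(1 − fₕ)sₕ²/nₕ with Wₕ = Nₕ/N, N = 29877.
Very large: Wₕ = 0.38842588; term = 0.38842588²·(1 − 0.07212408)·809.7/837 = 0.13542689.
Large: Wₕ = 0.21809419; term = 0.21809419²·(1 − 0.09745242)·990/635 = 0.066929834.
Medium: Wₕ = 0.39347993; term = 0.39347993²·(1 − 0.13635590)·2240/1603 = 0.1868506.
Sum = 0.38920732.
SE = √(0.38920732) = 0.62386.

0.62386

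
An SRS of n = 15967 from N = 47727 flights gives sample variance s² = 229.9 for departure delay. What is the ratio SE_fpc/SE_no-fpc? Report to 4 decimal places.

f = n/N = 15967/47727 = 0.33454858.
SE_no-fpc = √(s²/n) = 0.11999353; SE_fpc = √((1−f)s²/n) = 0.097884968.
Ratio = √(1−f) = 0.81575206.

0.8158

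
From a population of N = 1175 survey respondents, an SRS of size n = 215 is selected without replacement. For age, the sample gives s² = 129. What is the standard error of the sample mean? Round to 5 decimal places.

Under SRS without replacement, Var(ȳ) = (1 − f)·s²/n with f = n/N = 215/1175 = 0.18297872.
Var(ȳ) = (1 − 0.18297872)·129/215 = 0.81702128·0.6 = 0.49021277.
SE(ȳ) = √(0.49021277) = 0.70015.

0.70015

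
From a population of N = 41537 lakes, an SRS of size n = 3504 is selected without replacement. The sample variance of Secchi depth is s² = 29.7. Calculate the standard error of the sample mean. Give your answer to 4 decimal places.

Under SRS without replacement, Var(ȳ) = (1 − f)·s²/n with f = n/N = 3504/41537 = 0.08435852.
Var(ȳ) = (1 − 0.08435852)·29.7/3504 = 0.91564148·0.0084760274 = 0.0077610022.
SE(ȳ) = √(0.0077610022) = 0.0881.

0.0881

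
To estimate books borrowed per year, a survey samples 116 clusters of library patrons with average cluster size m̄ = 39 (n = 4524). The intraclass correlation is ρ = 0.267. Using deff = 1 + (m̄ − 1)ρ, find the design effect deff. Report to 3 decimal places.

11.146

deff = 1 + (39 − 1)·0.267 = 1 + 10.146 = 11.146.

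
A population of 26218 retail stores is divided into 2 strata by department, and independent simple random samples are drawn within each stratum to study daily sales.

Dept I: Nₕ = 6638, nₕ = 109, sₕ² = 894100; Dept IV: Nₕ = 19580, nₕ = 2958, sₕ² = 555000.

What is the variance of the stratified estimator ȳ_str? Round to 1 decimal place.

606.0

Var(ȳ_str) = Σₕ Wₕ²(1 − fₕ)sₕ²/nₕ with Wₕ = Nₕ/N, N = 26218.
Dept I: Wₕ = 0.25318483; term = 0.25318483²·(1 − 0.01642061)·894100/109 = 517.18318.
Dept IV: Wₕ = 0.74681517; term = 0.74681517²·(1 − 0.15107252)·555000/2958 = 88.836545.
Sum = 606.01973.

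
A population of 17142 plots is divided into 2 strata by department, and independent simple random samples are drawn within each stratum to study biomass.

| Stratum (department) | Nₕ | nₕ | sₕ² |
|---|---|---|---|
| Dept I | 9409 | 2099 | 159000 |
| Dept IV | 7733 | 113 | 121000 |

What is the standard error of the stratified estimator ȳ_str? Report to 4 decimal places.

Var(ȳ_str) = Σₕ Wₕ²(1 − fₕ)sₕ²/nₕ with Wₕ = Nₕ/N, N = 17142.
Dept I: Wₕ = 0.54888578; term = 0.54888578²·(1 − 0.22308428)·159000/2099 = 17.730564.
Dept IV: Wₕ = 0.45111422; term = 0.45111422²·(1 − 0.01461270)·121000/113 = 214.72713.
Sum = 232.45769.
SE = √(232.45769) = 15.2466.

15.2466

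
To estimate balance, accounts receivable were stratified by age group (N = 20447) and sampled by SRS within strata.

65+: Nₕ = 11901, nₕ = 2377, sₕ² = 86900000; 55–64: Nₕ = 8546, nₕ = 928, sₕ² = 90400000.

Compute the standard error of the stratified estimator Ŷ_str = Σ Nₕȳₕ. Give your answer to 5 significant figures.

Var(Ŷ_str) = Σₕ Nₕ²(1 − fₕ)sₕ²/nₕ.
65+: 11901²·(1 − 2377/11901)·86900000/2377 = 4.143749 × 10^12.
55–64: 8546²·(1 − 928/8546)·90400000/928 = 6.3419719 × 10^12.
Sum = 1.0485721 × 10^13.
SE = √(1.0485721 × 10^13) = 3.2382 × 10^6.

3.2382 × 10^6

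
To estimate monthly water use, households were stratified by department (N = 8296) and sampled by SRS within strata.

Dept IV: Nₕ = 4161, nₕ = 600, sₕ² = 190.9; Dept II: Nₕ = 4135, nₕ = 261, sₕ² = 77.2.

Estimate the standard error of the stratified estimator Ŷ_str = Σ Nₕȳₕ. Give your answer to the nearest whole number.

3075

Var(Ŷ_str) = Σₕ Nₕ²(1 − fₕ)sₕ²/nₕ.
Dept IV: 4161²·(1 − 600/4161)·190.9/600 = 4.7143776 × 10^6.
Dept II: 4135²·(1 − 261/4135)·77.2/261 = 4.738184 × 10^6.
Sum = 9.4525616 × 10^6.
SE = √(9.4525616 × 10^6) = 3075.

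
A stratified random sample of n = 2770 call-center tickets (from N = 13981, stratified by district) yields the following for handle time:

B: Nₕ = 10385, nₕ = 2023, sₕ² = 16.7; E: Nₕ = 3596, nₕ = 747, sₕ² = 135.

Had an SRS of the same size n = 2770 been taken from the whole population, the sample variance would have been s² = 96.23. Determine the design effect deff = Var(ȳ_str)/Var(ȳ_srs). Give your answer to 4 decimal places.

Var(ȳ_str) = Σ Wₕ²(1−fₕ)sₕ²/nₕ with Wₕ = Nₕ/13981:
  B: (10385/13981)²·(1−2023/10385)·16.7/2023 = 0.0036674211
  E: (3596/13981)²·(1−747/3596)·135/747 = 0.0094721557
  → Var(ȳ_str) = 0.013139577.
Var(ȳ_srs) = (1 − 2770/13981)·96.23/2770 = 0.02785716.
deff = 0.013139577 / 0.02785716 = 0.4717.

0.4717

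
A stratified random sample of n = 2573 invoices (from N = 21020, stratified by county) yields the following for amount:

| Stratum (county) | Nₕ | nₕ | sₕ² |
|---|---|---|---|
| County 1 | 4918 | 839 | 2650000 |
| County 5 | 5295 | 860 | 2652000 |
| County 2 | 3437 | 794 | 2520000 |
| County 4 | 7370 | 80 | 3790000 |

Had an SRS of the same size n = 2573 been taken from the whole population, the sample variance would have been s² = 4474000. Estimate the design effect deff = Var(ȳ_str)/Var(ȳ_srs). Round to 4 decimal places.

Var(ȳ_str) = Σ Wₕ²(1−fₕ)sₕ²/nₕ with Wₕ = Nₕ/21020:
  County 1: (4918/21020)²·(1−839/4918)·2650000/839 = 143.40382
  County 5: (5295/21020)²·(1−860/5295)·2652000/860 = 163.89633
  County 2: (3437/21020)²·(1−794/3437)·2520000/794 = 65.251622
  County 4: (7370/21020)²·(1−80/7370)·3790000/80 = 5760.7472
  → Var(ȳ_str) = 6133.299.
Var(ȳ_srs) = (1 − 2573/21020)·4474000/2573 = 1525.9814.
deff = 6133.299 / 1525.9814 = 4.0192.

4.0192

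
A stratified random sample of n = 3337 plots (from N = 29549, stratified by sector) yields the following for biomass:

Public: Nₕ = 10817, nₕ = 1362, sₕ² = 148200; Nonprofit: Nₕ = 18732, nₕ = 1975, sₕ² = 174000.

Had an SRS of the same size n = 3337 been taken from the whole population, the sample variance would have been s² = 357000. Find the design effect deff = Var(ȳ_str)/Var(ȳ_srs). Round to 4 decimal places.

0.4680

Var(ȳ_str) = Σ Wₕ²(1−fₕ)sₕ²/nₕ with Wₕ = Nₕ/29549:
  Public: (10817/29549)²·(1−1362/10817)·148200/1362 = 12.745412
  Nonprofit: (18732/29549)²·(1−1975/18732)·174000/1975 = 31.67211
  → Var(ȳ_str) = 44.417522.
Var(ȳ_srs) = (1 − 3337/29549)·357000/3337 = 94.900692.
deff = 44.417522 / 94.900692 = 0.4680.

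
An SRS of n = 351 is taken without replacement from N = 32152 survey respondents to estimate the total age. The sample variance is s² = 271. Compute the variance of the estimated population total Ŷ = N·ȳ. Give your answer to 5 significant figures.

Var(Ŷ) = N²·Var(ȳ) = N²·(1 − n/N)·s²/n.
f = 351/32152 = 0.01091689; Var(ȳ) = 0.98908311·271/351 = 0.76365106.
Var(Ŷ) = 32152² · 0.76365106 = 7.8942513 × 10^8.

7.8943 × 10^8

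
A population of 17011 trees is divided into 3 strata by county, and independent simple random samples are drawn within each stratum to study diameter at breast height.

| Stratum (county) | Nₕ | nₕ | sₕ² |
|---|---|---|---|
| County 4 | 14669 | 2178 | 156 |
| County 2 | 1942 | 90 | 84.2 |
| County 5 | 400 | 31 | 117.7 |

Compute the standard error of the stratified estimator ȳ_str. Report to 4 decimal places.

0.2427

Var(ȳ_str) = Σₕ Wₕ²(1 − fₕ)sₕ²/nₕ with Wₕ = Nₕ/N, N = 17011.
County 4: Wₕ = 0.86232438; term = 0.86232438²·(1 − 0.14847638)·156/2178 = 0.045352867.
County 2: Wₕ = 0.11416142; term = 0.11416142²·(1 − 0.04634398)·84.2/90 = 0.011627868.
County 5: Wₕ = 0.02351420; term = 0.02351420²·(1 − 0.07750000)·117.7/31 = 0.0019366067.
Sum = 0.058917342.
SE = √(0.058917342) = 0.2427.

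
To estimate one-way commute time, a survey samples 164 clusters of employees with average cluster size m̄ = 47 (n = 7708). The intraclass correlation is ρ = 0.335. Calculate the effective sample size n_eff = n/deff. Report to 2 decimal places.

deff = 1 + (47 − 1)·0.335 = 1 + 15.41 = 16.41.
n_eff = 7708 / 16.41 = 469.71.

469.71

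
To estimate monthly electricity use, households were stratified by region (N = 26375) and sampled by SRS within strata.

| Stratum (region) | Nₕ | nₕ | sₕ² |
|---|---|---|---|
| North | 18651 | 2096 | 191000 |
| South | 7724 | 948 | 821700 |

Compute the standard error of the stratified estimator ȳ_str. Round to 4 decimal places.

10.2791

Var(ȳ_str) = Σₕ Wₕ²(1 − fₕ)sₕ²/nₕ with Wₕ = Nₕ/N, N = 26375.
North: Wₕ = 0.70714692; term = 0.70714692²·(1 − 0.11238003)·191000/2096 = 40.4472.
South: Wₕ = 0.29285308; term = 0.29285308²·(1 − 0.12273433)·821700/948 = 65.213225.
Sum = 105.66043.
SE = √(105.66043) = 10.2791.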